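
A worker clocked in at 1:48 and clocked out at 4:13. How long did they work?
From 1:48 to 4:13:
(4 x 60 + 13) - (1 x 60 + 48) = 253 - 108 = 145 minutes
= 2 hours and 25 minutes

Final answer: 2 hours and 25 minutes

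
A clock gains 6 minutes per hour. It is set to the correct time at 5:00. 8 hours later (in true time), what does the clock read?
For every 60 true minutes, the faulty clock advances 60 + 6 = 66 minutes.
True elapsed: 8 hours = 480 minutes.
Faulty clock advances: 480 x 66/60 = 528 minutes (drift: 48 minutes ahead).
Shown time: 5:00 + 528 minutes = 1:48.

Final answer: 1:48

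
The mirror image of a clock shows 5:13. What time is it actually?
Reflection across the vertical (12-6) axis maps a hand at angle A degrees to (360 - A) degrees, which sends a reading of T minutes past 12:00 to (720 - T) minutes past 12:00.
Mirror reads 5:13 = 313 minutes past 12:00.
Actual time: (720 - 313) mod 720 = 407 minutes = 6:47.

Final answer: 6:47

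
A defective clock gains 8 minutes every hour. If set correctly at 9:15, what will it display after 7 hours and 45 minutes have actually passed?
For every 60 true minutes, the faulty clock advances 60 + 8 = 68 minutes.
True elapsed: 7 hours and 45 minutes = 465 minutes.
Faulty clock advances: 465 x 68/60 = 527 minutes (drift: 62 minutes ahead).
Shown time: 9:15 + 527 minutes = 6:02.

Final answer: 6:02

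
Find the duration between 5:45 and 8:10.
From 5:45 to 8:10:
(8 x 60 + 10) - (5 x 60 + 45) = 490 - 345 = 145 minutes
= 2 hours and 25 minutes

Final answer: 2 hours and 25 minutes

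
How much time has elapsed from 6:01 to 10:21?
From 6:01 to 10:21:
(10 x 60 + 21) - (6 x 60 + 1) = 621 - 361 = 260 minutes
= 4 hours and 20 minutes

Final answer: 4 hours and 20 minutes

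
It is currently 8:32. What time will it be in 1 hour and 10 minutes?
Starting time: 8:32
Adding 10 minutes to 32 minutes: 32 + 10 = 42 minutes
Adding 1 hour: 8 + 1 = 9
Final time: 9:42

Final answer: 9:42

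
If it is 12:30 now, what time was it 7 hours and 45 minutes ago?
Starting time: 12:30 = 30 total minutes past 12:00
Subtracting: 7 hours and 45 minutes = 465 minutes
30 - 465 = -435 (negative, add 12 hours = 720) = 285 minutes
= 4 hours and 45 minutes past 12:00 = 4:45

Final answer: 4:45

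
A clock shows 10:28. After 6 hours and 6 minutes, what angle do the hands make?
First find the time 6 hours and 6 minutes after 10:28.
Total minutes: 10 x 60 + 28 + 6 x 60 + 6 = 994.
994 mod 720 = 274 minutes = 4:34.
Now compute the angle at 4:34:
Hour hand: 4 x 30 + 34 x 0.5 = 137 degrees
Minute hand: 34 x 6 = 204 degrees
Difference: |137 - 204| = 67 degrees
The angle is 67 degrees

Final answer: 67 degrees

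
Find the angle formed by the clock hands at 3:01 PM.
Hour hand position: 3 x 30 + 1 x 0.5 = 90.5 degrees
Minute hand position: 1 x 6 = 6 degrees
Difference: |90.5 - 6| = 84.5 degrees
The angle between the hands is 84.5 degrees

Final answer: 84.5 degrees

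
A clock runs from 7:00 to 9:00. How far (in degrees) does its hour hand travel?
The hour hand moves 0.5 degrees per minute.
Time elapsed: 9:00 - 7:00 = 120 minutes
Angular displacement: 120 x 0.5 = 60 degrees

Final answer: 60 degrees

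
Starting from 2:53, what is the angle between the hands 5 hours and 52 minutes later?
First find the time 5 hours and 52 minutes after 2:53.
Total minutes: 2 x 60 + 53 + 5 x 60 + 52 = 525.
525 mod 720 = 525 minutes = 8:45.
Now compute the angle at 8:45:
Hour hand: 8 x 30 + 45 x 0.5 = 262.5 degrees
Minute hand: 45 x 6 = 270 degrees
Difference: |262.5 - 270| = 7.5 degrees
The angle is 7.5 degrees

Final answer: 7.5 degrees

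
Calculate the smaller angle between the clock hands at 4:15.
Hour hand position: 4 x 30 + 15 x 0.5 = 127.5 degrees
Minute hand position: 15 x 6 = 90 degrees
Difference: |127.5 - 90| = 37.5 degrees
The angle between the hands is 37.5 degrees

Final answer: 37.5 degrees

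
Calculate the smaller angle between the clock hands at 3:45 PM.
Hour hand position: 3 x 30 + 45 x 0.5 = 112.5 degrees
Minute hand position: 45 x 6 = 270 degrees
Difference: |112.5 - 270| = 157.5 degrees
The angle between the hands is 157.5 degrees

Final answer: 157.5 degrees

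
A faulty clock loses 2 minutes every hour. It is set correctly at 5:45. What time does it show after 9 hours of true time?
For every 60 true minutes, the faulty clock advances 60 - 2 = 58 minutes.
True elapsed: 9 hours = 540 minutes.
Faulty clock advances: 540 x 58/60 = 522 minutes (drift: 18 minutes behind).
Shown time: 5:45 + 522 minutes = 2:27.

Final answer: 2:27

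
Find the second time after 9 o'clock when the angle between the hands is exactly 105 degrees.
At t minutes past 9:00, the hour hand is at 30 x 9 + 0.5t degrees and the minute hand is at 6t degrees.
The smaller angle between them is 105 degrees when |30H - 5.5t| = 105 or |30H - 5.5t| = 255.
With H = 9, solve 30 x 9 - 5.5t = +/- target for each target:
  t = (30 x 9 - 105) / 5.5 = 30
  t = (30 x 9 + 105) / 5.5 = 68.18 (outside (0, 60))
  t = (30 x 9 - 255) / 5.5 = 2.73
  t = (30 x 9 + 255) / 5.5 = 95.45 (outside (0, 60))
Valid solutions in (0, 60): {2.73, 30} minutes.
The second occurrence is t = 30 minutes.
The hands form a 105-degree angle at 30 minutes past 9:00.

Final answer: 30 minutes past 9:00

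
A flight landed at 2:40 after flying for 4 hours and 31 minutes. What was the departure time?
Starting time: 2:40 = 160 total minutes past 12:00
Subtracting: 4 hours and 31 minutes = 271 minutes
160 - 271 = -111 (negative, add 12 hours = 720) = 609 minutes
= 10 hours and 9 minutes past 12:00 = 10:09

Final answer: 10:09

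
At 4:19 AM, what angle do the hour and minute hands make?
Hour hand position: 4 x 30 + 19 x 0.5 = 129.5 degrees
Minute hand position: 19 x 6 = 114 degrees
Difference: |129.5 - 114| = 15.5 degrees
The angle between the hands is 15.5 degrees

Final answer: 15.5 degrees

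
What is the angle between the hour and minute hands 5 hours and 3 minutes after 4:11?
First find the time 5 hours and 3 minutes after 4:11.
Total minutes: 4 x 60 + 11 + 5 x 60 + 3 = 554.
554 mod 720 = 554 minutes = 9:14.
Now compute the angle at 9:14:
Hour hand: 9 x 30 + 14 x 0.5 = 277 degrees
Minute hand: 14 x 6 = 84 degrees
Difference: |277 - 84| = 193 degrees
Smaller angle: 360 - 193 = 167 degrees

Final answer: 167 degrees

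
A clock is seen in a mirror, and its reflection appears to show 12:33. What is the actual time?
Reflection across the vertical (12-6) axis maps a hand at angle A degrees to (360 - A) degrees, which sends a reading of T minutes past 12:00 to (720 - T) minutes past 12:00.
Mirror reads 12:33 = 33 minutes past 12:00.
Actual time: (720 - 33) mod 720 = 687 minutes = 11:27.

Final answer: 11:27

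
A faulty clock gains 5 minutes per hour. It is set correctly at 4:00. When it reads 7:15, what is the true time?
For every 60 true minutes, the faulty clock advances 65 minutes, so 1 faulty-clock minute corresponds to 60/65 true minutes.
From 4:00 to 7:15 on the faulty dial is 195 minutes.
True elapsed: 195 x 60/65 = 180 minutes = 3 hours.
True time: 4:00 + 3 hours = 7:00.

Final answer: 7:00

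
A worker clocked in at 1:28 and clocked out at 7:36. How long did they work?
From 1:28 to 7:36:
(7 x 60 + 36) - (1 x 60 + 28) = 456 - 88 = 368 minutes
= 6 hours and 8 minutes

Final answer: 6 hours and 8 minutes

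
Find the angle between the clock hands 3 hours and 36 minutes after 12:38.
First find the time 3 hours and 36 minutes after 12:38.
Total minutes: 12 x 60 + 38 + 3 x 60 + 36 = 974.
974 mod 720 = 254 minutes = 4:14.
Now compute the angle at 4:14:
Hour hand: 4 x 30 + 14 x 0.5 = 127 degrees
Minute hand: 14 x 6 = 84 degrees
Difference: |127 - 84| = 43 degrees
The angle is 43 degrees

Final answer: 43 degrees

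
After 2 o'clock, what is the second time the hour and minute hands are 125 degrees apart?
At t minutes past 2:00, the hour hand is at 30 x 2 + 0.5t degrees and the minute hand is at 6t degrees.
The smaller angle between them is 125 degrees when |30H - 5.5t| = 125 or |30H - 5.5t| = 235.
With H = 2, solve 30 x 2 - 5.5t = +/- target for each target:
  t = (30 x 2 - 125) / 5.5 = -11.82 (outside (0, 60))
  t = (30 x 2 + 125) / 5.5 = 33.64
  t = (30 x 2 - 235) / 5.5 = -31.82 (outside (0, 60))
  t = (30 x 2 + 235) / 5.5 = 53.64
Valid solutions in (0, 60): {33.64, 53.64} minutes.
The second occurrence is t = 53.64 minutes.
The hands form a 125-degree angle at 53.64 minutes past 2:00.

Final answer: 53.64 minutes past 2:00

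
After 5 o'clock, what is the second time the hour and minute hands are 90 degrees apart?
At t minutes past 5:00, the hour hand is at 30 x 5 + 0.5t degrees and the minute hand is at 6t degrees.
The smaller angle between them is 90 degrees when |30H - 5.5t| = 90 or |30H - 5.5t| = 270.
With H = 5, solve 30 x 5 - 5.5t = +/- target for each target:
  t = (30 x 5 - 90) / 5.5 = 10.91
  t = (30 x 5 + 90) / 5.5 = 43.64
  t = (30 x 5 - 270) / 5.5 = -21.82 (outside (0, 60))
  t = (30 x 5 + 270) / 5.5 = 76.36 (outside (0, 60))
Valid solutions in (0, 60): {10.91, 43.64} minutes.
The second occurrence is t = 43.64 minutes.
The hands form a 90-degree angle at 43.64 minutes past 5:00.

Final answer: 43.64 minutes past 5:00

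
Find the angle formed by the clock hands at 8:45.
Hour hand position: 8 x 30 + 45 x 0.5 = 262.5 degrees
Minute hand position: 45 x 6 = 270 degrees
Difference: |262.5 - 270| = 7.5 degrees
The angle between the hands is 7.5 degrees

Final answer: 7.5 degrees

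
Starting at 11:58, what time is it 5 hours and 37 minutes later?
Starting time: 11:58
Adding 37 minutes to 58 minutes: 58 + 37 = 95 minutes = 1 hour and 35 minutes
Adding 5 hours: 11 + 5 + 1 (carry) = 17 - 12 = 5
Final time: 5:35

Final answer: 5:35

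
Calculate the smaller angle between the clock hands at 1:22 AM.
Hour hand position: 1 x 30 + 22 x 0.5 = 41 degrees
Minute hand position: 22 x 6 = 132 degrees
Difference: |41 - 132| = 91 degrees
The angle between the hands is 91 degrees

Final answer: 91 degrees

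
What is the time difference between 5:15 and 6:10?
From 5:15 to 6:10:
(6 x 60 + 10) - (5 x 60 + 15) = 370 - 315 = 55 minutes
= 55 minutes

Final answer: 55 minutes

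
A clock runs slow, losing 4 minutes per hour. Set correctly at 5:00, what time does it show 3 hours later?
For every 60 true minutes, the faulty clock advances 60 - 4 = 56 minutes.
True elapsed: 3 hours = 180 minutes.
Faulty clock advances: 180 x 56/60 = 168 minutes (drift: 12 minutes behind).
Shown time: 5:00 + 168 minutes = 7:48.

Final answer: 7:48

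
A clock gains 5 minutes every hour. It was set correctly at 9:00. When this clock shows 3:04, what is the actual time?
For every 60 true minutes, the faulty clock advances 65 minutes, so 1 faulty-clock minute corresponds to 60/65 true minutes.
From 9:00 to 3:04 on the faulty dial is 364 minutes.
True elapsed: 364 x 60/65 = 336 minutes = 5 hours and 36 minutes.
True time: 9:00 + 5 hours and 36 minutes = 2:36.

Final answer: 2:36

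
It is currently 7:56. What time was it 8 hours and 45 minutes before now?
Starting time: 7:56 = 476 total minutes past 12:00
Subtracting: 8 hours and 45 minutes = 525 minutes
476 - 525 = -49 (negative, add 12 hours = 720) = 671 minutes
= 11 hours and 11 minutes past 12:00 = 11:11

Final answer: 11:11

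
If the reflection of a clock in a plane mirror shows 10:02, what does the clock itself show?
Reflection across the vertical (12-6) axis maps a hand at angle A degrees to (360 - A) degrees, which sends a reading of T minutes past 12:00 to (720 - T) minutes past 12:00.
Mirror reads 10:02 = 602 minutes past 12:00.
Actual time: (720 - 602) mod 720 = 118 minutes = 1:58.

Final answer: 1:58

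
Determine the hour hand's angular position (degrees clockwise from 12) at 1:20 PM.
The hour hand moves 30 degrees per hour and 0.5 degrees per minute.
At 1:20: (1) x 30 + 20 x 0.5 = 30 + 10 = 40 degrees

Final answer: 40 degrees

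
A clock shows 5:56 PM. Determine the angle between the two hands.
Hour hand position: 5 x 30 + 56 x 0.5 = 178 degrees
Minute hand position: 56 x 6 = 336 degrees
Difference: |178 - 336| = 158 degrees
The angle between the hands is 158 degrees

Final answer: 158 degrees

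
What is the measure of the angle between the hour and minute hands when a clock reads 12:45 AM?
Hour hand position: 0 x 30 + 45 x 0.5 = 22.5 degrees
Minute hand position: 45 x 6 = 270 degrees
Difference: |22.5 - 270| = 247.5 degrees
Since 247.5 > 180, the smaller angle is 360 - 247.5 = 112.5 degrees

Final answer: 112.5 degrees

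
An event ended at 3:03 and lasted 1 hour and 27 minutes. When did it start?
Starting time: 3:03 = 183 total minutes past 12:00
Subtracting: 1 hour and 27 minutes = 87 minutes
183 - 87 = 96 minutes
= 1 hour and 36 minutes past 12:00 = 1:36

Final answer: 1:36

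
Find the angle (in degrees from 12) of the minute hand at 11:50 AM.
The minute hand moves 6 degrees per minute.
At 11:50: 50 x 6 = 300 degrees

Final answer: 300 degrees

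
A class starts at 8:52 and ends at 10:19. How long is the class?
From 8:52 to 10:19:
(10 x 60 + 19) - (8 x 60 + 52) = 619 - 532 = 87 minutes
= 1 hour and 27 minutes

Final answer: 1 hour and 27 minutes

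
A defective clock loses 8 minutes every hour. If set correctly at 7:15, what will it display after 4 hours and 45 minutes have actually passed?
For every 60 true minutes, the faulty clock advances 60 - 8 = 52 minutes.
True elapsed: 4 hours and 45 minutes = 285 minutes.
Faulty clock advances: 285 x 52/60 = 247 minutes (drift: 38 minutes behind).
Shown time: 7:15 + 247 minutes = 11:22.

Final answer: 11:22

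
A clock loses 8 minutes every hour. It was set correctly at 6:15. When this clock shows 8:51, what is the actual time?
For every 60 true minutes, the faulty clock advances 52 minutes, so 1 faulty-clock minute corresponds to 60/52 true minutes.
From 6:15 to 8:51 on the faulty dial is 156 minutes.
True elapsed: 156 x 60/52 = 180 minutes = 3 hours.
True time: 6:15 + 3 hours = 9:15.

Final answer: 9:15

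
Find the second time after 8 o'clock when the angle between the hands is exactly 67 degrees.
At t minutes past 8:00, the hour hand is at 30 x 8 + 0.5t degrees and the minute hand is at 6t degrees.
The smaller angle between them is 67 degrees when |30H - 5.5t| = 67 or |30H - 5.5t| = 293.
With H = 8, solve 30 x 8 - 5.5t = +/- target for each target:
  t = (30 x 8 - 67) / 5.5 = 31.45
  t = (30 x 8 + 67) / 5.5 = 55.82
  t = (30 x 8 - 293) / 5.5 = -9.64 (outside (0, 60))
  t = (30 x 8 + 293) / 5.5 = 96.91 (outside (0, 60))
Valid solutions in (0, 60): {31.45, 55.82} minutes.
The second occurrence is t = 55.82 minutes.
The hands form a 67-degree angle at 55.82 minutes past 8:00.

Final answer: 55.82 minutes past 8:00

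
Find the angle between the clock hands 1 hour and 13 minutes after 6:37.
First find the time 1 hour and 13 minutes after 6:37.
Total minutes: 6 x 60 + 37 + 1 x 60 + 13 = 470.
470 mod 720 = 470 minutes = 7:50.
Now compute the angle at 7:50:
Hour hand: 7 x 30 + 50 x 0.5 = 235 degrees
Minute hand: 50 x 6 = 300 degrees
Difference: |235 - 300| = 65 degrees
The angle is 65 degrees

Final answer: 65 degrees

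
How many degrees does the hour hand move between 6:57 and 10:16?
The hour hand moves 0.5 degrees per minute.
Time elapsed: 10:16 - 6:57 = 199 minutes
Angular displacement: 199 x 0.5 = 99.5 degrees

Final answer: 99.5 degrees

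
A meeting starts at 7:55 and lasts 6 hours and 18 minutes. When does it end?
Starting time: 7:55
Adding 18 minutes to 55 minutes: 55 + 18 = 73 minutes = 1 hour and 13 minutes
Adding 6 hours: 7 + 6 + 1 (carry) = 14 - 12 = 2
Final time: 2:13

Final answer: 2:13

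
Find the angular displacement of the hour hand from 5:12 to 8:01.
The hour hand moves 0.5 degrees per minute.
Time elapsed: 8:01 - 5:12 = 169 minutes
Angular displacement: 169 x 0.5 = 84.5 degrees

Final answer: 84.5 degrees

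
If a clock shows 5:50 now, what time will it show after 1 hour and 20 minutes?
Starting time: 5:50
Adding 20 minutes to 50 minutes: 50 + 20 = 70 minutes = 1 hour and 10 minutes
Adding 1 hour: 5 + 1 + 1 (carry) = 7
Final time: 7:10

Final answer: 7:10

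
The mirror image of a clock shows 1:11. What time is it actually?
Reflection across the vertical (12-6) axis maps a hand at angle A degrees to (360 - A) degrees, which sends a reading of T minutes past 12:00 to (720 - T) minutes past 12:00.
Mirror reads 1:11 = 71 minutes past 12:00.
Actual time: (720 - 71) mod 720 = 649 minutes = 10:49.

Final answer: 10:49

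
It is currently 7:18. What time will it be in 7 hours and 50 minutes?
Starting time: 7:18
Adding 50 minutes to 18 minutes: 18 + 50 = 68 minutes = 1 hour and 8 minutes
Adding 7 hours: 7 + 7 + 1 (carry) = 15 - 12 = 3
Final time: 3:08

Final answer: 3:08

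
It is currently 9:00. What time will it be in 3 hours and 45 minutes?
Starting time: 9:00
Adding 45 minutes to 0 minutes: 0 + 45 = 45 minutes
Adding 3 hours: 9 + 3 = 12
Final time: 12:45

Final answer: 12:45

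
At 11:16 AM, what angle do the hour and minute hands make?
Hour hand position: 11 x 30 + 16 x 0.5 = 338 degrees
Minute hand position: 16 x 6 = 96 degrees
Difference: |338 - 96| = 242 degrees
Since 242 > 180, the smaller angle is 360 - 242 = 118 degrees

Final answer: 118 degrees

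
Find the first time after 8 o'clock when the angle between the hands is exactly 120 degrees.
At t minutes past 8:00, the hour hand is at 30 x 8 + 0.5t degrees and the minute hand is at 6t degrees.
The smaller angle between them is 120 degrees when |30H - 5.5t| = 120 or |30H - 5.5t| = 240.
With H = 8, solve 30 x 8 - 5.5t = +/- target for each target:
  t = (30 x 8 - 120) / 5.5 = 21.82
  t = (30 x 8 + 120) / 5.5 = 65.45 (outside (0, 60))
  t = (30 x 8 - 240) / 5.5 = 0 (outside (0, 60))
  t = (30 x 8 + 240) / 5.5 = 87.27 (outside (0, 60))
Valid solutions in (0, 60): {21.82} minutes.
The first occurrence is t = 21.82 minutes.
The hands form a 120-degree angle at 21.82 minutes past 8:00.

Final answer: 21.82 minutes past 8:00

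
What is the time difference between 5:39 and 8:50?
From 5:39 to 8:50:
(8 x 60 + 50) - (5 x 60 + 39) = 530 - 339 = 191 minutes
= 3 hours and 11 minutes

Final answer: 3 hours and 11 minutes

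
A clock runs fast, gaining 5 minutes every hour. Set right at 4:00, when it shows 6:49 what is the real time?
For every 60 true minutes, the faulty clock advances 65 minutes, so 1 faulty-clock minute corresponds to 60/65 true minutes.
From 4:00 to 6:49 on the faulty dial is 169 minutes.
True elapsed: 169 x 60/65 = 156 minutes = 2 hours and 36 minutes.
True time: 4:00 + 2 hours and 36 minutes = 6:36.

Final answer: 6:36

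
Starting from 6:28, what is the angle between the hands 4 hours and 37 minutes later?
First find the time 4 hours and 37 minutes after 6:28.
Total minutes: 6 x 60 + 28 + 4 x 60 + 37 = 665.
665 mod 720 = 665 minutes = 11:05.
Now compute the angle at 11:05:
Hour hand: 11 x 30 + 5 x 0.5 = 332.5 degrees
Minute hand: 5 x 6 = 30 degrees
Difference: |332.5 - 30| = 302.5 degrees
Smaller angle: 360 - 302.5 = 57.5 degrees

Final answer: 57.5 degrees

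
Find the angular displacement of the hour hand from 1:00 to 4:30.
The hour hand moves 0.5 degrees per minute.
Time elapsed: 4:30 - 1:00 = 210 minutes
Angular displacement: 210 x 0.5 = 105 degrees

Final answer: 105 degrees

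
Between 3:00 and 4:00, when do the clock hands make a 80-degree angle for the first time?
At t minutes past 3:00, the hour hand is at 30 x 3 + 0.5t degrees and the minute hand is at 6t degrees.
The smaller angle between them is 80 degrees when |30H - 5.5t| = 80 or |30H - 5.5t| = 280.
With H = 3, solve 30 x 3 - 5.5t = +/- target for each target:
  t = (30 x 3 - 80) / 5.5 = 1.82
  t = (30 x 3 + 80) / 5.5 = 30.91
  t = (30 x 3 - 280) / 5.5 = -34.55 (outside (0, 60))
  t = (30 x 3 + 280) / 5.5 = 67.27 (outside (0, 60))
Valid solutions in (0, 60): {1.82, 30.91} minutes.
The first occurrence is t = 1.82 minutes.
The hands form a 80-degree angle at 1.82 minutes past 3:00.

Final answer: 1.82 minutes past 3:00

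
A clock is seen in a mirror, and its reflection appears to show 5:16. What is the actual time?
Reflection across the vertical (12-6) axis maps a hand at angle A degrees to (360 - A) degrees, which sends a reading of T minutes past 12:00 to (720 - T) minutes past 12:00.
Mirror reads 5:16 = 316 minutes past 12:00.
Actual time: (720 - 316) mod 720 = 404 minutes = 6:44.

Final answer: 6:44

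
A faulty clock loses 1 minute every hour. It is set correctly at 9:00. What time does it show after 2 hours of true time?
For every 60 true minutes, the faulty clock advances 60 - 1 = 59 minutes.
True elapsed: 2 hours = 120 minutes.
Faulty clock advances: 120 x 59/60 = 118 minutes (drift: 2 minutes behind).
Shown time: 9:00 + 118 minutes = 10:58.

Final answer: 10:58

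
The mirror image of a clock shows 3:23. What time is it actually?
Reflection across the vertical (12-6) axis maps a hand at angle A degrees to (360 - A) degrees, which sends a reading of T minutes past 12:00 to (720 - T) minutes past 12:00.
Mirror reads 3:23 = 203 minutes past 12:00.
Actual time: (720 - 203) mod 720 = 517 minutes = 8:37.

Final answer: 8:37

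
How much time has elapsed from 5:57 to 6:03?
From 5:57 to 6:03:
(6 x 60 + 3) - (5 x 60 + 57) = 363 - 357 = 6 minutes
= 6 minutes

Final answer: 6 minutes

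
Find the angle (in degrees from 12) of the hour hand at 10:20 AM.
The hour hand moves 30 degrees per hour and 0.5 degrees per minute.
At 10:20: (10) x 30 + 20 x 0.5 = 300 + 10 = 310 degrees

Final answer: 310 degrees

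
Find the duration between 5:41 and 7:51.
From 5:41 to 7:51:
(7 x 60 + 51) - (5 x 60 + 41) = 471 - 341 = 130 minutes
= 2 hours and 10 minutes

Final answer: 2 hours and 10 minutes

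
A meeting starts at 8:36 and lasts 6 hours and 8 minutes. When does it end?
Starting time: 8:36
Adding 8 minutes to 36 minutes: 36 + 8 = 44 minutes
Adding 6 hours: 8 + 6 = 14 - 12 = 2
Final time: 2:44

Final answer: 2:44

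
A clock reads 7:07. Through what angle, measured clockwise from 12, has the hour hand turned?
The hour hand moves 30 degrees per hour and 0.5 degrees per minute.
At 7:07: (7) x 30 + 7 x 0.5 = 210 + 3.5 = 213.5 degrees

Final answer: 213.5 degrees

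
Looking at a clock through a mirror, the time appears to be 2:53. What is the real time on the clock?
Reflection across the vertical (12-6) axis maps a hand at angle A degrees to (360 - A) degrees, which sends a reading of T minutes past 12:00 to (720 - T) minutes past 12:00.
Mirror reads 2:53 = 173 minutes past 12:00.
Actual time: (720 - 173) mod 720 = 547 minutes = 9:07.

Final answer: 9:07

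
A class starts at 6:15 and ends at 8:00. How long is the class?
From 6:15 to 8:00:
(8 x 60 + 0) - (6 x 60 + 15) = 480 - 375 = 105 minutes
= 1 hour and 45 minutes

Final answer: 1 hour and 45 minutes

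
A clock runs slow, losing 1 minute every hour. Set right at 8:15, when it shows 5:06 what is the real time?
For every 60 true minutes, the faulty clock advances 59 minutes, so 1 faulty-clock minute corresponds to 60/59 true minutes.
From 8:15 to 5:06 on the faulty dial is 531 minutes.
True elapsed: 531 x 60/59 = 540 minutes = 9 hours.
True time: 8:15 + 9 hours = 5:15.

Final answer: 5:15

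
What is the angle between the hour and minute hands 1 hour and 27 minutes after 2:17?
First find the time 1 hour and 27 minutes after 2:17.
Total minutes: 2 x 60 + 17 + 1 x 60 + 27 = 224.
224 mod 720 = 224 minutes = 3:44.
Now compute the angle at 3:44:
Hour hand: 3 x 30 + 44 x 0.5 = 112 degrees
Minute hand: 44 x 6 = 264 degrees
Difference: |112 - 264| = 152 degrees
The angle is 152 degrees

Final answer: 152 degrees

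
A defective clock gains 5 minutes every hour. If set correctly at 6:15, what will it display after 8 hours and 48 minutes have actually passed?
For every 60 true minutes, the faulty clock advances 60 + 5 = 65 minutes.
True elapsed: 8 hours and 48 minutes = 528 minutes.
Faulty clock advances: 528 x 65/60 = 572 minutes (drift: 44 minutes ahead).
Shown time: 6:15 + 572 minutes = 3:47.

Final answer: 3:47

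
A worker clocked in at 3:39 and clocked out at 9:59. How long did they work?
From 3:39 to 9:59:
(9 x 60 + 59) - (3 x 60 + 39) = 599 - 219 = 380 minutes
= 6 hours and 20 minutes

Final answer: 6 hours and 20 minutes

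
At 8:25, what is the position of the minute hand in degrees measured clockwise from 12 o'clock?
The minute hand moves 6 degrees per minute.
At 8:25: 25 x 6 = 150 degrees

Final answer: 150 degrees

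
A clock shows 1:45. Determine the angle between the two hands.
Hour hand position: 1 x 30 + 45 x 0.5 = 52.5 degrees
Minute hand position: 45 x 6 = 270 degrees
Difference: |52.5 - 270| = 217.5 degrees
Since 217.5 > 180, the smaller angle is 360 - 217.5 = 142.5 degrees

Final answer: 142.5 degrees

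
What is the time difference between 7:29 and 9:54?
From 7:29 to 9:54:
(9 x 60 + 54) - (7 x 60 + 29) = 594 - 449 = 145 minutes
= 2 hours and 25 minutes

Final answer: 2 hours and 25 minutes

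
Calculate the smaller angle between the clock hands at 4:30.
Hour hand position: 4 x 30 + 30 x 0.5 = 135 degrees
Minute hand position: 30 x 6 = 180 degrees
Difference: |135 - 180| = 45 degrees
The angle between the hands is 45 degrees

Final answer: 45 degrees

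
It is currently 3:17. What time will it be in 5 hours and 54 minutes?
Starting time: 3:17
Adding 54 minutes to 17 minutes: 17 + 54 = 71 minutes = 1 hour and 11 minutes
Adding 5 hours: 3 + 5 + 1 (carry) = 9
Final time: 9:11

Final answer: 9:11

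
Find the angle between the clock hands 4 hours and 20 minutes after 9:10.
First find the time 4 hours and 20 minutes after 9:10.
Total minutes: 9 x 60 + 10 + 4 x 60 + 20 = 810.
810 mod 720 = 90 minutes = 1:30.
Now compute the angle at 1:30:
Hour hand: 1 x 30 + 30 x 0.5 = 45 degrees
Minute hand: 30 x 6 = 180 degrees
Difference: |45 - 180| = 135 degrees
The angle is 135 degrees

Final answer: 135 degrees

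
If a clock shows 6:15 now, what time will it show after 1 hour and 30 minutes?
Starting time: 6:15
Adding 30 minutes to 15 minutes: 15 + 30 = 45 minutes
Adding 1 hour: 6 + 1 = 7
Final time: 7:45

Final answer: 7:45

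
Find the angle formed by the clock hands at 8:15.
Hour hand position: 8 x 30 + 15 x 0.5 = 247.5 degrees
Minute hand position: 15 x 6 = 90 degrees
Difference: |247.5 - 90| = 157.5 degrees
The angle between the hands is 157.5 degrees

Final answer: 157.5 degrees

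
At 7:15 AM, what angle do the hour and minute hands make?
Hour hand position: 7 x 30 + 15 x 0.5 = 217.5 degrees
Minute hand position: 15 x 6 = 90 degrees
Difference: |217.5 - 90| = 127.5 degrees
The angle between the hands is 127.5 degrees

Final answer: 127.5 degrees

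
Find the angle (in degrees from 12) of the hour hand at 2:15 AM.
The hour hand moves 30 degrees per hour and 0.5 degrees per minute.
At 2:15: (2) x 30 + 15 x 0.5 = 60 + 7.5 = 67.5 degrees

Final answer: 67.5 degrees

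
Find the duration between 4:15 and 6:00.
From 4:15 to 6:00:
(6 x 60 + 0) - (4 x 60 + 15) = 360 - 255 = 105 minutes
= 1 hour and 45 minutes

Final answer: 1 hour and 45 minutes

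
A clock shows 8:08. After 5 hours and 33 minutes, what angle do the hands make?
First find the time 5 hours and 33 minutes after 8:08.
Total minutes: 8 x 60 + 8 + 5 x 60 + 33 = 821.
821 mod 720 = 101 minutes = 1:41.
Now compute the angle at 1:41:
Hour hand: 1 x 30 + 41 x 0.5 = 50.5 degrees
Minute hand: 41 x 6 = 246 degrees
Difference: |50.5 - 246| = 195.5 degrees
Smaller angle: 360 - 195.5 = 164.5 degrees

Final answer: 164.5 degrees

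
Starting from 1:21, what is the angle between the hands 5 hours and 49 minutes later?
First find the time 5 hours and 49 minutes after 1:21.
Total minutes: 1 x 60 + 21 + 5 x 60 + 49 = 430.
430 mod 720 = 430 minutes = 7:10.
Now compute the angle at 7:10:
Hour hand: 7 x 30 + 10 x 0.5 = 215 degrees
Minute hand: 10 x 6 = 60 degrees
Difference: |215 - 60| = 155 degrees
The angle is 155 degrees

Final answer: 155 degrees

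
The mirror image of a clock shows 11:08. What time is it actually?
Reflection across the vertical (12-6) axis maps a hand at angle A degrees to (360 - A) degrees, which sends a reading of T minutes past 12:00 to (720 - T) minutes past 12:00.
Mirror reads 11:08 = 668 minutes past 12:00.
Actual time: (720 - 668) mod 720 = 52 minutes = 12:52.

Final answer: 12:52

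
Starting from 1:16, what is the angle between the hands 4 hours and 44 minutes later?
First find the time 4 hours and 44 minutes after 1:16.
Total minutes: 1 x 60 + 16 + 4 x 60 + 44 = 360.
360 mod 720 = 360 minutes = 6:00.
Now compute the angle at 6:00:
Hour hand: 6 x 30 + 0 x 0.5 = 180 degrees
Minute hand: 0 x 6 = 0 degrees
Difference: |180 - 0| = 180 degrees
The angle is 180 degrees

Final answer: 180 degrees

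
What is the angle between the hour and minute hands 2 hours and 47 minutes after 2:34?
First find the time 2 hours and 47 minutes after 2:34.
Total minutes: 2 x 60 + 34 + 2 x 60 + 47 = 321.
321 mod 720 = 321 minutes = 5:21.
Now compute the angle at 5:21:
Hour hand: 5 x 30 + 21 x 0.5 = 160.5 degrees
Minute hand: 21 x 6 = 126 degrees
Difference: |160.5 - 126| = 34.5 degrees
The angle is 34.5 degrees

Final answer: 34.5 degrees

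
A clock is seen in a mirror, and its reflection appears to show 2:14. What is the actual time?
Reflection across the vertical (12-6) axis maps a hand at angle A degrees to (360 - A) degrees, which sends a reading of T minutes past 12:00 to (720 - T) minutes past 12:00.
Mirror reads 2:14 = 134 minutes past 12:00.
Actual time: (720 - 134) mod 720 = 586 minutes = 9:46.

Final answer: 9:46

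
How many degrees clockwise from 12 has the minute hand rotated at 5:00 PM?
The minute hand moves 6 degrees per minute.
At 5:00: 0 x 6 = 0 degrees

Final answer: 0 degrees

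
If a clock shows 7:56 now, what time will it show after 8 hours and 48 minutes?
Starting time: 7:56
Adding 48 minutes to 56 minutes: 56 + 48 = 104 minutes = 1 hour and 44 minutes
Adding 8 hours: 7 + 8 + 1 (carry) = 16 - 12 = 4
Final time: 4:44

Final answer: 4:44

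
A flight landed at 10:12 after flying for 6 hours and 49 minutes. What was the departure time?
Starting time: 10:12 = 612 total minutes past 12:00
Subtracting: 6 hours and 49 minutes = 409 minutes
612 - 409 = 203 minutes
= 3 hours and 23 minutes past 12:00 = 3:23

Final answer: 3:23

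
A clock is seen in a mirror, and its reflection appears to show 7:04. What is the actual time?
Reflection across the vertical (12-6) axis maps a hand at angle A degrees to (360 - A) degrees, which sends a reading of T minutes past 12:00 to (720 - T) minutes past 12:00.
Mirror reads 7:04 = 424 minutes past 12:00.
Actual time: (720 - 424) mod 720 = 296 minutes = 4:56.

Final answer: 4:56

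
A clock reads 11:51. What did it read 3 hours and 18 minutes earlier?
Starting time: 11:51 = 711 total minutes past 12:00
Subtracting: 3 hours and 18 minutes = 198 minutes
711 - 198 = 513 minutes
= 8 hours and 33 minutes past 12:00 = 8:33

Final answer: 8:33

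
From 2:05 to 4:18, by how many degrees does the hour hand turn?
The hour hand moves 0.5 degrees per minute.
Time elapsed: 4:18 - 2:05 = 133 minutes
Angular displacement: 133 x 0.5 = 66.5 degrees

Final answer: 66.5 degrees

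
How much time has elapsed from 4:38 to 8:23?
From 4:38 to 8:23:
(8 x 60 + 23) - (4 x 60 + 38) = 503 - 278 = 225 minutes
= 3 hours and 45 minutes

Final answer: 3 hours and 45 minutes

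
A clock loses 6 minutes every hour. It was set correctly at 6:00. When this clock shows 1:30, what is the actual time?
For every 60 true minutes, the faulty clock advances 54 minutes, so 1 faulty-clock minute corresponds to 60/54 true minutes.
From 6:00 to 1:30 on the faulty dial is 450 minutes.
True elapsed: 450 x 60/54 = 500 minutes = 8 hours and 20 minutes.
True time: 6:00 + 8 hours and 20 minutes = 2:20.

Final answer: 2:20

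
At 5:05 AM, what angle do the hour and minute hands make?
Hour hand position: 5 x 30 + 5 x 0.5 = 152.5 degrees
Minute hand position: 5 x 6 = 30 degrees
Difference: |152.5 - 30| = 122.5 degrees
The angle between the hands is 122.5 degrees

Final answer: 122.5 degrees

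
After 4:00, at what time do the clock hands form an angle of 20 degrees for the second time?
At t minutes past 4:00, the hour hand is at 30 x 4 + 0.5t degrees and the minute hand is at 6t degrees.
The smaller angle between them is 20 degrees when |30H - 5.5t| = 20 or |30H - 5.5t| = 340.
With H = 4, solve 30 x 4 - 5.5t = +/- target for each target:
  t = (30 x 4 - 20) / 5.5 = 18.18
  t = (30 x 4 + 20) / 5.5 = 25.45
  t = (30 x 4 - 340) / 5.5 = -40 (outside (0, 60))
  t = (30 x 4 + 340) / 5.5 = 83.64 (outside (0, 60))
Valid solutions in (0, 60): {18.18, 25.45} minutes.
The second occurrence is t = 25.45 minutes.
The hands form a 20-degree angle at 25.45 minutes past 4:00.

Final answer: 25.45 minutes past 4:00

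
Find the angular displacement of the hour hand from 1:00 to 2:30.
The hour hand moves 0.5 degrees per minute.
Time elapsed: 2:30 - 1:00 = 90 minutes
Angular displacement: 90 x 0.5 = 45 degrees

Final answer: 45 degrees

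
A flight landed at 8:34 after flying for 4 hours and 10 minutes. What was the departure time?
Starting time: 8:34 = 514 total minutes past 12:00
Subtracting: 4 hours and 10 minutes = 250 minutes
514 - 250 = 264 minutes
= 4 hours and 24 minutes past 12:00 = 4:24

Final answer: 4:24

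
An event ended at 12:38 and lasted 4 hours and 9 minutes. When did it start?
Starting time: 12:38 = 38 total minutes past 12:00
Subtracting: 4 hours and 9 minutes = 249 minutes
38 - 249 = -211 (negative, add 12 hours = 720) = 509 minutes
= 8 hours and 29 minutes past 12:00 = 8:29

Final answer: 8:29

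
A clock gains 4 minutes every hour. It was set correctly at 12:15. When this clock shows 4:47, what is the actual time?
For every 60 true minutes, the faulty clock advances 64 minutes, so 1 faulty-clock minute corresponds to 60/64 true minutes.
From 12:15 to 4:47 on the faulty dial is 272 minutes.
True elapsed: 272 x 60/64 = 255 minutes = 4 hours and 15 minutes.
True time: 12:15 + 4 hours and 15 minutes = 4:30.

Final answer: 4:30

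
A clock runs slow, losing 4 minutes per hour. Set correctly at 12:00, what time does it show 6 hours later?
For every 60 true minutes, the faulty clock advances 60 - 4 = 56 minutes.
True elapsed: 6 hours = 360 minutes.
Faulty clock advances: 360 x 56/60 = 336 minutes (drift: 24 minutes behind).
Shown time: 12:00 + 336 minutes = 5:36.

Final answer: 5:36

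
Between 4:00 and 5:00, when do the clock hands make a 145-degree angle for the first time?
At t minutes past 4:00, the hour hand is at 30 x 4 + 0.5t degrees and the minute hand is at 6t degrees.
The smaller angle between them is 145 degrees when |30H - 5.5t| = 145 or |30H - 5.5t| = 215.
With H = 4, solve 30 x 4 - 5.5t = +/- target for each target:
  t = (30 x 4 - 145) / 5.5 = -4.55 (outside (0, 60))
  t = (30 x 4 + 145) / 5.5 = 48.18
  t = (30 x 4 - 215) / 5.5 = -17.27 (outside (0, 60))
  t = (30 x 4 + 215) / 5.5 = 60.91 (outside (0, 60))
Valid solutions in (0, 60): {48.18} minutes.
The first occurrence is t = 48.18 minutes.
The hands form a 145-degree angle at 48.18 minutes past 4:00.

Final answer: 48.18 minutes past 4:00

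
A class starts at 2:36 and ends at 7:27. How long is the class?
From 2:36 to 7:27:
(7 x 60 + 27) - (2 x 60 + 36) = 447 - 156 = 291 minutes
= 4 hours and 51 minutes

Final answer: 4 hours and 51 minutes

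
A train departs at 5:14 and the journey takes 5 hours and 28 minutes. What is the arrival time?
Starting time: 5:14
Adding 28 minutes to 14 minutes: 14 + 28 = 42 minutes
Adding 5 hours: 5 + 5 = 10
Final time: 10:42

Final answer: 10:42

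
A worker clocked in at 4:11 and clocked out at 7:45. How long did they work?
From 4:11 to 7:45:
(7 x 60 + 45) - (4 x 60 + 11) = 465 - 251 = 214 minutes
= 3 hours and 34 minutes

Final answer: 3 hours and 34 minutes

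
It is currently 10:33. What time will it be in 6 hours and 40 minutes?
Starting time: 10:33
Adding 40 minutes to 33 minutes: 33 + 40 = 73 minutes = 1 hour and 13 minutes
Adding 6 hours: 10 + 6 + 1 (carry) = 17 - 12 = 5
Final time: 5:13

Final answer: 5:13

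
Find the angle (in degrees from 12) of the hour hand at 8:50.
The hour hand moves 30 degrees per hour and 0.5 degrees per minute.
At 8:50: (8) x 30 + 50 x 0.5 = 240 + 25 = 265 degrees

Final answer: 265 degrees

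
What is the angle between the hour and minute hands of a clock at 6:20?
Hour hand position: 6 x 30 + 20 x 0.5 = 190 degrees
Minute hand position: 20 x 6 = 120 degrees
Difference: |190 - 120| = 70 degrees
The angle between the hands is 70 degrees

Final answer: 70 degrees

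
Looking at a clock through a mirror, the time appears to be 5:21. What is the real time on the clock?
Reflection across the vertical (12-6) axis maps a hand at angle A degrees to (360 - A) degrees, which sends a reading of T minutes past 12:00 to (720 - T) minutes past 12:00.
Mirror reads 5:21 = 321 minutes past 12:00.
Actual time: (720 - 321) mod 720 = 399 minutes = 6:39.

Final answer: 6:39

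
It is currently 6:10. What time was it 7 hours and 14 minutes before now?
Starting time: 6:10 = 370 total minutes past 12:00
Subtracting: 7 hours and 14 minutes = 434 minutes
370 - 434 = -64 (negative, add 12 hours = 720) = 656 minutes
= 10 hours and 56 minutes past 12:00 = 10:56

Final answer: 10:56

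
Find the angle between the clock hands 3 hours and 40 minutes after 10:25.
First find the time 3 hours and 40 minutes after 10:25.
Total minutes: 10 x 60 + 25 + 3 x 60 + 40 = 845.
845 mod 720 = 125 minutes = 2:05.
Now compute the angle at 2:05:
Hour hand: 2 x 30 + 5 x 0.5 = 62.5 degrees
Minute hand: 5 x 6 = 30 degrees
Difference: |62.5 - 30| = 32.5 degrees
The angle is 32.5 degrees

Final answer: 32.5 degrees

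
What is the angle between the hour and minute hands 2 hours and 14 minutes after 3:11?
First find the time 2 hours and 14 minutes after 3:11.
Total minutes: 3 x 60 + 11 + 2 x 60 + 14 = 325.
325 mod 720 = 325 minutes = 5:25.
Now compute the angle at 5:25:
Hour hand: 5 x 30 + 25 x 0.5 = 162.5 degrees
Minute hand: 25 x 6 = 150 degrees
Difference: |162.5 - 150| = 12.5 degrees
The angle is 12.5 degrees

Final answer: 12.5 degrees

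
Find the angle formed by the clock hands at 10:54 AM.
Hour hand position: 10 x 30 + 54 x 0.5 = 327 degrees
Minute hand position: 54 x 6 = 324 degrees
Difference: |327 - 324| = 3 degrees
The angle between the hands is 3 degrees

Final answer: 3 degrees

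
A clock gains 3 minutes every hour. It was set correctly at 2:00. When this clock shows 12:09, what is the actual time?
For every 60 true minutes, the faulty clock advances 63 minutes, so 1 faulty-clock minute corresponds to 60/63 true minutes.
From 2:00 to 12:09 on the faulty dial is 609 minutes.
True elapsed: 609 x 60/63 = 580 minutes = 9 hours and 40 minutes.
True time: 2:00 + 9 hours and 40 minutes = 11:40.

Final answer: 11:40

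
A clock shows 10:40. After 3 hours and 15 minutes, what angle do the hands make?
First find the time 3 hours and 15 minutes after 10:40.
Total minutes: 10 x 60 + 40 + 3 x 60 + 15 = 835.
835 mod 720 = 115 minutes = 1:55.
Now compute the angle at 1:55:
Hour hand: 1 x 30 + 55 x 0.5 = 57.5 degrees
Minute hand: 55 x 6 = 330 degrees
Difference: |57.5 - 330| = 272.5 degrees
Smaller angle: 360 - 272.5 = 87.5 degrees

Final answer: 87.5 degrees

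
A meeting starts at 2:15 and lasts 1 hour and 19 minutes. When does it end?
Starting time: 2:15
Adding 19 minutes to 15 minutes: 15 + 19 = 34 minutes
Adding 1 hour: 2 + 1 = 3
Final time: 3:34

Final answer: 3:34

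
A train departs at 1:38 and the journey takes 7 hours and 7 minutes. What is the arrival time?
Starting time: 1:38
Adding 7 minutes to 38 minutes: 38 + 7 = 45 minutes
Adding 7 hours: 1 + 7 = 8
Final time: 8:45

Final answer: 8:45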